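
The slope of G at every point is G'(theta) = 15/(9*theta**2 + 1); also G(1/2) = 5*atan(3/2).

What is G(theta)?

G(theta) = 5*atan(3*theta)

A candidate passes only if d/dtheta[G] lands on the given G'(theta) exactly.
A general antiderivative is 5*atan(3*theta) + C.
The condition gives C = 5*atan(3/2) - (5*atan(3/2)) = 0.
So G(theta) = 5*atan(3*theta).
Check: d/dtheta[5*atan(3*theta)] = 15/(9*theta**2 + 1) = G'(theta).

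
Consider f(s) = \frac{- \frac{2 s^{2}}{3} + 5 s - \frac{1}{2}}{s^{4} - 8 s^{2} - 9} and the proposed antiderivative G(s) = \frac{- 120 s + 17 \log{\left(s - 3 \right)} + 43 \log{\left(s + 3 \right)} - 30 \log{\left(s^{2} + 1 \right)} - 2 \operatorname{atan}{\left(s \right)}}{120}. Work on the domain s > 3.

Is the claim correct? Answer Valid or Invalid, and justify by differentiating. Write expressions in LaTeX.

d/ds[G] = \frac{- 6 s^{4} + 44 s^{2} + 30 s + 51}{6 s^{4} - 48 s^{2} - 54}
d/ds[G] - f(s) = -1 != 0.

Invalid: d/ds[G] - f = -1, which is not 0.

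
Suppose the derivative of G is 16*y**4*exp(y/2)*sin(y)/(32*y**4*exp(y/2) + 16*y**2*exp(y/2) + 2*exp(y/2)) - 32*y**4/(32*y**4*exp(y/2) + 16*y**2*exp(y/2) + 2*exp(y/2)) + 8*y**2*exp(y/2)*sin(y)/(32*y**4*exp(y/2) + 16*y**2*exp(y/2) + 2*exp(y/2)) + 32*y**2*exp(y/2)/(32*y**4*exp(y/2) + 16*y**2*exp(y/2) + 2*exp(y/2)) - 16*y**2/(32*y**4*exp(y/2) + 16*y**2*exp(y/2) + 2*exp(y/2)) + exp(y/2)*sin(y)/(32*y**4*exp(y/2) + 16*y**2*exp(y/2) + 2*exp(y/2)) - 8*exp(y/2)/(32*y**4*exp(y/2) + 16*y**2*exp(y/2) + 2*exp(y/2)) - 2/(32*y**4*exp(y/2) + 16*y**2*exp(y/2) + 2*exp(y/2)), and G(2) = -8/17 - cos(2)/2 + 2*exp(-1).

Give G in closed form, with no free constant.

The integrand splits into summands that can be handled one at a time.
A general antiderivative is -2*y/(2*y**2 + 1/2) - cos(y)/2 + 2*exp(-y/2) + C.
The condition gives C = -8/17 - cos(2)/2 + 2*exp(-1) - (-8/17 - cos(2)/2 + 2*exp(-1)) = 0.
So G(y) = (16*y**2 - 8*y*exp(y/2) - (4*y**2 + 1)*exp(y/2)*cos(y) + 4)*exp(-y/2)/(2*(4*y**2 + 1)).
Check: d/dy[(16*y**2 - 8*y*exp(y/2) - (4*y**2 + 1)*exp(y/2)*cos(y) + 4)*exp(-y/2)/(2*(4*y**2 + 1))] = (16*y**4*exp(y/2)*sin(y) - 32*y**4 + 8*y**2*exp(y/2)*sin(y) + 32*y**2*exp(y/2) - 16*y**2 + exp(y/2)*sin(y) - 8*exp(y/2) - 2)/(32*y**4*exp(y/2) + 16*y**2*exp(y/2) + 2*exp(y/2)), which equals G'(y).

G(y) = (16*y**2 - 8*y*exp(y/2) - (4*y**2 + 1)*exp(y/2)*cos(y) + 4)*exp(-y/2)/(2*(4*y**2 + 1))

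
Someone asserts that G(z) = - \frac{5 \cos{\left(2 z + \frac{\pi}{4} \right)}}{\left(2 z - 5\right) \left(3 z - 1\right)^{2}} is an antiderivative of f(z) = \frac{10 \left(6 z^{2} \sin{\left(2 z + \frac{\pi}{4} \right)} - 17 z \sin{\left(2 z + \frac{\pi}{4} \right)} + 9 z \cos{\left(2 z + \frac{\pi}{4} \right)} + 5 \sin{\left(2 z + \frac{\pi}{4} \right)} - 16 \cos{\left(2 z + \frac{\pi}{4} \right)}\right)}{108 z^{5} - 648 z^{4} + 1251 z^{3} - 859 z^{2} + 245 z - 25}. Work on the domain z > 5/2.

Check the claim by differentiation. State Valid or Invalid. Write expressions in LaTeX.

d/dz[G] = \frac{60 z^{2} \sin{\left(2 z + \frac{\pi}{4} \right)} - 170 z \sin{\left(2 z + \frac{\pi}{4} \right)} + 90 z \cos{\left(2 z + \frac{\pi}{4} \right)} + 50 \sin{\left(2 z + \frac{\pi}{4} \right)} - 160 \cos{\left(2 z + \frac{\pi}{4} \right)}}{108 z^{5} - 648 z^{4} + 1251 z^{3} - 859 z^{2} + 245 z - 25}
This equals f(z) exactly, so the claim holds.

Valid - the claim checks out under differentiation.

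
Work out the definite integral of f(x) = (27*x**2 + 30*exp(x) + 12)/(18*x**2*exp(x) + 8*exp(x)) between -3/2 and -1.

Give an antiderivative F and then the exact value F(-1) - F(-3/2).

Antiderivative: F(x) = (5*exp(x)*atan(3*x/2) - 3)*exp(-x)/2; value = -3*exp(1)/2 - 5*atan(3/2)/2 + 5*atan(9/4)/2 + 3*exp(3/2)/2

An antiderivative F(x) passes only if d/dx[F] lands on f(x) exactly.
F(x) = (5*exp(x)*atan(3*x/2) - 3)*exp(-x)/2 is an antiderivative of f.
Check: d/dx[(5*exp(x)*atan(3*x/2) - 3)*exp(-x)/2] = (27*x**2 + 30*exp(x) + 12)/(18*x**2*exp(x) + 8*exp(x)) = f(x).
F(-1) = -3*exp(1)/2 - 5*atan(3/2)/2; F(-3/2) = -3*exp(3/2)/2 - 5*atan(9/4)/2.
Integral = F(-1) - F(-3/2) = -3*exp(1)/2 - 5*atan(3/2)/2 + 5*atan(9/4)/2 + 3*exp(3/2)/2.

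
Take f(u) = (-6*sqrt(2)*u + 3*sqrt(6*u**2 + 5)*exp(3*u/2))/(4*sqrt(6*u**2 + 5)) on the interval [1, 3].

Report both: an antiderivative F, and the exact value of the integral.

Antiderivative: F(u) = (-sqrt(2)*sqrt(6*u**2 + 5) + 2*exp(3*u/2))/4; value = -sqrt(118)/4 - exp(3/2)/2 + sqrt(22)/4 + exp(9/2)/2

An antiderivative F(u) passes only if d/du[F] lands on f(u) exactly.
F(u) = (-sqrt(2)*sqrt(6*u**2 + 5) + 2*exp(3*u/2))/4 is an antiderivative of f.
Check: d/du[(-sqrt(2)*sqrt(6*u**2 + 5) + 2*exp(3*u/2))/4] = (-6*sqrt(2)*u + 3*sqrt(6*u**2 + 5)*exp(3*u/2))/(4*sqrt(6*u**2 + 5)) = f(u).
F(3) = -sqrt(118)/4 + exp(9/2)/2; F(1) = -sqrt(22)/4 + exp(3/2)/2.
Integral = F(3) - F(1) = -sqrt(118)/4 - exp(3/2)/2 + sqrt(22)/4 + exp(9/2)/2.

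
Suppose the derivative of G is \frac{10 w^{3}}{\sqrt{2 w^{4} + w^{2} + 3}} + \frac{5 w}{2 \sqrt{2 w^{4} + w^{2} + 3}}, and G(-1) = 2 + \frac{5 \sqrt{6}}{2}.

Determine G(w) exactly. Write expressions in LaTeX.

G'(w) matches the chain-rule pattern g'(h)*h' with inner function h(w) = 2 w^{4} + w^{2} + 3; substituting u = h(w) collapses the integral.
A general antiderivative is \frac{5 \sqrt{2 w^{4} + w^{2} + 3}}{2} + C.
The condition gives C = 2 + \frac{5 \sqrt{6}}{2} - (\frac{5 \sqrt{6}}{2}) = 2.
So G(w) = \frac{5 \sqrt{2 w^{4} + w^{2} + 3} + 4}{2}.
Check: d/dw[\frac{5 \sqrt{2 w^{4} + w^{2} + 3} + 4}{2}] = \frac{20 w^{3} + 5 w}{2 \sqrt{2 w^{4} + w^{2} + 3}}, which equals G'(w).

G(w) = \frac{5 \sqrt{2 w^{4} + w^{2} + 3} + 4}{2}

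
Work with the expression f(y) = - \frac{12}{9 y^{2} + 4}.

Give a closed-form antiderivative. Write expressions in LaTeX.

An antiderivative is F(y) = - 2 \operatorname{atan}{\left(\frac{3 y}{2} \right)}.

For F(y) to be correct the identity F'(y) - f(y) = 0 must hold.
Check: d/dy[- 2 \operatorname{atan}{\left(\frac{3 y}{2} \right)}] = - \frac{12}{9 y^{2} + 4} = f(y).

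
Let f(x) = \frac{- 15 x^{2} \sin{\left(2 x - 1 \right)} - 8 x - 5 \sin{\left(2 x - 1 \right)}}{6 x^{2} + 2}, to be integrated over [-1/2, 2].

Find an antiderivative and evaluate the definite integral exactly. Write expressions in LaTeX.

Antiderivative: F(x) = \frac{- 8 \log{\left(3 x^{2} + 1 \right)} + 15 \cos{\left(2 x - 1 \right)}}{12}; value = - \frac{2 \log{\left(13 \right)}}{3} + \frac{5 \cos{\left(3 \right)}}{4} + \frac{2 \log{\left(\frac{7}{4} \right)}}{3} - \frac{5 \cos{\left(2 \right)}}{4}

Recover f(x) by differentiating a candidate F(x); any mismatch rules it out.
F(x) = \frac{- 8 \log{\left(3 x^{2} + 1 \right)} + 15 \cos{\left(2 x - 1 \right)}}{12} is an antiderivative of f.
Check: d/dx[\frac{- 8 \log{\left(3 x^{2} + 1 \right)} + 15 \cos{\left(2 x - 1 \right)}}{12}] = \frac{- 15 x^{2} \sin{\left(2 x - 1 \right)} - 8 x - 5 \sin{\left(2 x - 1 \right)}}{6 x^{2} + 2} = f(x).
F(2) = - \frac{2 \log{\left(13 \right)}}{3} + \frac{5 \cos{\left(3 \right)}}{4}; F(-1/2) = \frac{5 \cos{\left(2 \right)}}{4} - \frac{2 \log{\left(\frac{7}{4} \right)}}{3}.
Integral = F(2) - F(-1/2) = - \frac{2 \log{\left(13 \right)}}{3} + \frac{5 \cos{\left(3 \right)}}{4} + \frac{2 \log{\left(\frac{7}{4} \right)}}{3} - \frac{5 \cos{\left(2 \right)}}{4}.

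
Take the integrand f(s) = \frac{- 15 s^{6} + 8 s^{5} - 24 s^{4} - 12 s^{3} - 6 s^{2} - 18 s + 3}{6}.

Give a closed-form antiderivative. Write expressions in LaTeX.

Since d/ds undoes antidifferentiation here, F'(s) = f(s) is required of F(s).
Check: d/ds[- \frac{5 s^{7}}{14} + \frac{2 s^{6}}{9} - \frac{4 s^{5}}{5} - \frac{s^{4}}{2} - \frac{s^{3}}{3} - \frac{3 s^{2}}{2} + \frac{s}{2}] = - \frac{5 s^{6}}{2} + \frac{4 s^{5}}{3} - 4 s^{4} - 2 s^{3} - s^{2} - 3 s + \frac{1}{2}, which equals f(s).

An antiderivative is F(s) = - \frac{5 s^{7}}{14} + \frac{2 s^{6}}{9} - \frac{4 s^{5}}{5} - \frac{s^{4}}{2} - \frac{s^{3}}{3} - \frac{3 s^{2}}{2} + \frac{s}{2}.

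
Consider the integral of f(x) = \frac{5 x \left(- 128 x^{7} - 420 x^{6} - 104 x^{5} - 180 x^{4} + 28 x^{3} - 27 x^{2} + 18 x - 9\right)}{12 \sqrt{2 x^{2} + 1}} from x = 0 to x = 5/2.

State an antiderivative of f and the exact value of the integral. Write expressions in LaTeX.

Antiderivative: F(x) = - \frac{10 x^{7} \sqrt{2 x^{2} + 1}}{3} - \frac{25 x^{6} \sqrt{2 x^{2} + 1}}{2} - \frac{5 x^{5} \sqrt{2 x^{2} + 1}}{3} + \frac{5 x^{3} \sqrt{2 x^{2} + 1}}{2} - \frac{15 x^{2} \sqrt{2 x^{2} + 1}}{8}; value = - \frac{2005125 \sqrt{6}}{256}

Since d/dx undoes antidifferentiation here, F'(x) = f(x) is required of F(x).
F(x) = - \frac{10 x^{7} \sqrt{2 x^{2} + 1}}{3} - \frac{25 x^{6} \sqrt{2 x^{2} + 1}}{2} - \frac{5 x^{5} \sqrt{2 x^{2} + 1}}{3} + \frac{5 x^{3} \sqrt{2 x^{2} + 1}}{2} - \frac{15 x^{2} \sqrt{2 x^{2} + 1}}{8} is an antiderivative of f.
Check: d/dx[- \frac{10 x^{7} \sqrt{2 x^{2} + 1}}{3} - \frac{25 x^{6} \sqrt{2 x^{2} + 1}}{2} - \frac{5 x^{5} \sqrt{2 x^{2} + 1}}{3} + \frac{5 x^{3} \sqrt{2 x^{2} + 1}}{2} - \frac{15 x^{2} \sqrt{2 x^{2} + 1}}{8}] = \frac{- 640 x^{8} - 2100 x^{7} - 520 x^{6} - 900 x^{5} + 140 x^{4} - 135 x^{3} + 90 x^{2} - 45 x}{12 \sqrt{2 x^{2} + 1}}, which equals f(x).
F(5/2) = - \frac{2005125 \sqrt{6}}{256}; F(0) = 0.
Integral = F(5/2) - F(0) = - \frac{2005125 \sqrt{6}}{256}.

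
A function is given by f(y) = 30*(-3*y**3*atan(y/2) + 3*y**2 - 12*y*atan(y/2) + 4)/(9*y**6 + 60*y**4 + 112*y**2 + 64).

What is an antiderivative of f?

Recognize the product-rule pattern: f = u'v + uv' with u = 5/(y**2 + 4/3), v = atan(y/2), so integration by parts undoes it.
Check: d/dy[5*atan(y/2)/(y**2 + 4/3)] = (-90*y**3*atan(y/2) + 90*y**2 - 360*y*atan(y/2) + 120)/(9*y**6 + 60*y**4 + 112*y**2 + 64), which equals f(y).

An antiderivative is F(y) = 5*atan(y/2)/(y**2 + 4/3).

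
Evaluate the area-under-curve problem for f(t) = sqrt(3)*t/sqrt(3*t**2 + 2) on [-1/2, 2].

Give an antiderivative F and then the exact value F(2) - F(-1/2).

Antiderivative: F(t) = sqrt(t**2 + 2/3); value = -sqrt(33)/6 + sqrt(42)/3

f matches the chain-rule pattern g'(h)*h' with inner function h(t) = t**2 + 2/3; substituting u = h(t) collapses the integral.
F(t) = sqrt(t**2 + 2/3) is an antiderivative of f.
Check: d/dt[sqrt(t**2 + 2/3)] = sqrt(3)*t/sqrt(3*t**2 + 2) = f(t).
F(2) = sqrt(42)/3; F(-1/2) = sqrt(33)/6.
Integral = F(2) - F(-1/2) = -sqrt(33)/6 + sqrt(42)/3.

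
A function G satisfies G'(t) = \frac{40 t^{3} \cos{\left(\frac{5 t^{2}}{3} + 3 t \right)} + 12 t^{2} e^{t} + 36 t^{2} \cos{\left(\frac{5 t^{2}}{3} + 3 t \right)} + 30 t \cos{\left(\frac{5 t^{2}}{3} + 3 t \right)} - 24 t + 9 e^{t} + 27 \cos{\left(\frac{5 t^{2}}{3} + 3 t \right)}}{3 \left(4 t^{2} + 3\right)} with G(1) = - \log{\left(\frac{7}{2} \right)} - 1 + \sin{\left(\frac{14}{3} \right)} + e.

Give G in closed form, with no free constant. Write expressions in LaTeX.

G(t) = e^{t} - \log{\left(2 t^{2} + \frac{3}{2} \right)} + \sin{\left(\frac{5 t^{2}}{3} + 3 t \right)} - 1

Since d/dt undoes antidifferentiation here, G(t) must give back the stated G'(t).
A general antiderivative is e^{t} - \log{\left(2 t^{2} + \frac{3}{2} \right)} + \sin{\left(\frac{5 t^{2}}{3} + 3 t \right)} + C.
The condition gives C = - \log{\left(\frac{7}{2} \right)} - 1 + \sin{\left(\frac{14}{3} \right)} + e - (- \log{\left(\frac{7}{2} \right)} + \sin{\left(\frac{14}{3} \right)} + e) = -1.
So G(t) = e^{t} - \log{\left(2 t^{2} + \frac{3}{2} \right)} + \sin{\left(\frac{5 t^{2}}{3} + 3 t \right)} - 1.
Check: d/dt[e^{t} - \log{\left(2 t^{2} + \frac{3}{2} \right)} + \sin{\left(\frac{5 t^{2}}{3} + 3 t \right)} - 1] = \frac{40 t^{3} \cos{\left(\frac{5 t^{2}}{3} + 3 t \right)} + 12 t^{2} e^{t} + 36 t^{2} \cos{\left(\frac{5 t^{2}}{3} + 3 t \right)} + 30 t \cos{\left(\frac{5 t^{2}}{3} + 3 t \right)} - 24 t + 9 e^{t} + 27 \cos{\left(\frac{5 t^{2}}{3} + 3 t \right)}}{12 t^{2} + 9}, which equals G'(t).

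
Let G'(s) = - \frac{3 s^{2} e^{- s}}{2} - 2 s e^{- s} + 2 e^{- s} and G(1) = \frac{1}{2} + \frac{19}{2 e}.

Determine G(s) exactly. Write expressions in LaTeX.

G'(s) has the shape u'v + uv' for u = \frac{3 s^{2}}{2} + 5 s + 3 and v = e^{- s} — it is the derivative of the product u*v.
A general antiderivative is \frac{\left(3 s^{2} + 10 s + 6\right) e^{- s}}{2} + C.
The condition gives C = \frac{1}{2} + \frac{19}{2 e} - (\frac{19}{2 e}) = \frac{1}{2}.
So G(s) = \frac{\left(3 s^{2} + 10 s + 6\right) e^{- s}}{2} + \frac{1}{2}.
Check: d/ds[\frac{\left(3 s^{2} + 10 s + 6\right) e^{- s}}{2} + \frac{1}{2}] = \frac{\left(- 3 s^{2} - 4 s + 4\right) e^{- s}}{2}, which equals G'(s).

G(s) = \frac{\left(3 s^{2} + 10 s + 6\right) e^{- s}}{2} + \frac{1}{2}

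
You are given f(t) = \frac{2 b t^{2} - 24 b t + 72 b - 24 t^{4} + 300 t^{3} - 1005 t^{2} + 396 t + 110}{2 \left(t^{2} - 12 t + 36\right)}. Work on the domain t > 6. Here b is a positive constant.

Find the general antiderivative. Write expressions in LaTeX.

For F(t) to be correct the identity F'(t) - f(t) = 0 must hold.
Check: d/dt[\frac{2 b t \left(t - 6\right) - 8 t^{3} \left(t - 6\right) + 6 t^{2} \left(t - 6\right) + 3 t \left(t - 6\right) - t + 4}{2 \left(t - 6\right)}] = \frac{2 b t^{2} - 24 b t + 72 b - 24 t^{4} + 300 t^{3} - 1005 t^{2} + 396 t + 110}{2 t^{2} - 24 t + 72}, which equals f(t).

F(t) = \frac{2 b t \left(t - 6\right) - 8 t^{3} \left(t - 6\right) + 6 t^{2} \left(t - 6\right) + 3 t \left(t - 6\right) - t + 4}{2 \left(t - 6\right)} + C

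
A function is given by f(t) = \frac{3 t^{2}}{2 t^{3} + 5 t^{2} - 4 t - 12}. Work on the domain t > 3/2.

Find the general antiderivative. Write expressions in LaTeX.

F(t) = \frac{27 \log{\left(t - \frac{3}{2} \right)}}{98} + \frac{60 \log{\left(t + 2 \right)}}{49} + \frac{12}{7 t + 14} + C

The denominator factors as \left(t + 2\right)^{2} \left(2 t - 3\right); partial fractions split f into directly integrable pieces: \frac{27}{49 \left(2 t - 3\right)} + \frac{60}{49 \left(t + 2\right)} - \frac{12}{7 \left(t + 2\right)^{2}}.
Check: d/dt[\frac{27 \log{\left(t - \frac{3}{2} \right)}}{98} + \frac{60 \log{\left(t + 2 \right)}}{49} + \frac{12}{7 t + 14}] = \frac{3 t^{2}}{2 t^{3} + 5 t^{2} - 4 t - 12} = f(t).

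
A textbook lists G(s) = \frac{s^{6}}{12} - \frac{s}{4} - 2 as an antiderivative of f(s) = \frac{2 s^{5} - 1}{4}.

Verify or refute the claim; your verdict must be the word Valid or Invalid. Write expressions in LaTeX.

Valid: G'(s) = f(s).

d/ds[G] = \frac{s^{5}}{2} - \frac{1}{4}
This equals f(s) exactly, so the claim holds.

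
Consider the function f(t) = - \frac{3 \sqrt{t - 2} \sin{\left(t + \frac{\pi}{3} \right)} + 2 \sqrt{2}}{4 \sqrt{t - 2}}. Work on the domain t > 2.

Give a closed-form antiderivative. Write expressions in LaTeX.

An antiderivative is F(t) = - \sqrt{2} \sqrt{t - 2} + \frac{3 \cos{\left(t + \frac{\pi}{3} \right)}}{4}.

Whatever form F(t) takes, F'(t) = f(t) is non-negotiable.
Check: d/dt[- \sqrt{2} \sqrt{t - 2} + \frac{3 \cos{\left(t + \frac{\pi}{3} \right)}}{4}] = \frac{- 3 \sqrt{t - 2} \sin{\left(t + \frac{\pi}{3} \right)} - 2 \sqrt{2}}{4 \sqrt{t - 2}}, which equals f(t).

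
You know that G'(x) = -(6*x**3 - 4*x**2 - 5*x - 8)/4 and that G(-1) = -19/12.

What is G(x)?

The proposed G(x) is checked by its d/dx: the result must match the given G'(x).
A general antiderivative is -3*x**4/8 + x**3/3 + 5*x**2/8 + 2*x + C.
The condition gives C = -19/12 - (-25/12) = 1/2.
So G(x) = -3*x**4/8 + x**3/3 + 5*x**2/8 + 2*x + 1/2.
Check: d/dx[-3*x**4/8 + x**3/3 + 5*x**2/8 + 2*x + 1/2] = -3*x**3/2 + x**2 + 5*x/4 + 2, which equals G'(x).

G(x) = -3*x**4/8 + x**3/3 + 5*x**2/8 + 2*x + 1/2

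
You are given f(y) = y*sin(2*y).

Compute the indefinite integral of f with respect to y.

Recover f(y) by differentiating a candidate F(y); any mismatch rules it out.
Check: d/dy[(-2*y*cos(2*y) + sin(2*y))/4] = y*sin(2*y) = f(y).

F(y) = (-2*y*cos(2*y) + sin(2*y))/4 + C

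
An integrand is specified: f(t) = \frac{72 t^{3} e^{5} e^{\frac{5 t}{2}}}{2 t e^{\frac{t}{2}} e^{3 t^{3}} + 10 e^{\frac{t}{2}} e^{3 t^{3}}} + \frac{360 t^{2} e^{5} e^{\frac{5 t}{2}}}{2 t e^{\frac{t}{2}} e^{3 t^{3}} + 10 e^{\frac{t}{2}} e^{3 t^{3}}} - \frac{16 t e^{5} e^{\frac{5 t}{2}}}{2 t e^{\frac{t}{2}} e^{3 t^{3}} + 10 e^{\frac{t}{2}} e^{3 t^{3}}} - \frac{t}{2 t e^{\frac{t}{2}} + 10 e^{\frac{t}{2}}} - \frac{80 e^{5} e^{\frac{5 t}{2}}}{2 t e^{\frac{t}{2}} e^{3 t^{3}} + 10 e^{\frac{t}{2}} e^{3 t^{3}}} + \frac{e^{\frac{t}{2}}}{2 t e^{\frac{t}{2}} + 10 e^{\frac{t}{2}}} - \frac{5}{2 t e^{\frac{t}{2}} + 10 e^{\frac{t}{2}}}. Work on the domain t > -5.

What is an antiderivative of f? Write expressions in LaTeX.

Integrate term by term and add the pieces.
Check: d/dt[- 4 e^{- 3 t^{3} + 2 t + 5} + \frac{\log{\left(\frac{t}{2} + \frac{5}{2} \right)}}{2} + e^{- \frac{t}{2}}] = \frac{72 t^{3} e^{5} e^{\frac{5 t}{2}} e^{- 3 t^{3}} + 360 t^{2} e^{5} e^{\frac{5 t}{2}} e^{- 3 t^{3}} - 16 t e^{5} e^{\frac{5 t}{2}} e^{- 3 t^{3}} - t - 80 e^{5} e^{\frac{5 t}{2}} e^{- 3 t^{3}} + e^{\frac{t}{2}} - 5}{2 t e^{\frac{t}{2}} + 10 e^{\frac{t}{2}}}, which equals f(t).

An antiderivative is F(t) = - 4 e^{- 3 t^{3} + 2 t + 5} + \frac{\log{\left(\frac{t}{2} + \frac{5}{2} \right)}}{2} + e^{- \frac{t}{2}}.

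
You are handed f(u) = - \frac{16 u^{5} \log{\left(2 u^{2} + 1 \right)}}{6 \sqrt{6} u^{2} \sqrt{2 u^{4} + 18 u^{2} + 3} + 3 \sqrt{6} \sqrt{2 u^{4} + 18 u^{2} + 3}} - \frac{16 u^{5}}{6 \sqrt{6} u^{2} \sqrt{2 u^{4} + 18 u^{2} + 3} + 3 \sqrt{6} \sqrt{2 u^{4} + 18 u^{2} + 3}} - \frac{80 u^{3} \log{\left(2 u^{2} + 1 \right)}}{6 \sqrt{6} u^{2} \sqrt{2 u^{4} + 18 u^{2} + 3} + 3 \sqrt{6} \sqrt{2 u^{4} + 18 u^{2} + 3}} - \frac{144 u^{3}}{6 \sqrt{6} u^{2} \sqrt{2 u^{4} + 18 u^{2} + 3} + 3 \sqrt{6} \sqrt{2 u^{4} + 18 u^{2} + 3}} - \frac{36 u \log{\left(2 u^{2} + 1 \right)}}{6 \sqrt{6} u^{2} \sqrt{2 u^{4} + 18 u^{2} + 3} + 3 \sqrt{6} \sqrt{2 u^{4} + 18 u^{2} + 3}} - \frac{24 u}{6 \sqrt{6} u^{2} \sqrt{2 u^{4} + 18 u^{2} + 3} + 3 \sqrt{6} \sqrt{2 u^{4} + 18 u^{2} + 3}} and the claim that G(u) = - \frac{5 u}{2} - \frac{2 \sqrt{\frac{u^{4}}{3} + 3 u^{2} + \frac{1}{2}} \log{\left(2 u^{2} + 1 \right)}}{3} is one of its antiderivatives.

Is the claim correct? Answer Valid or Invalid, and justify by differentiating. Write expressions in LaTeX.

Invalid: d/du[G] - f = - \frac{5}{2}, which is not 0.

d/du[G] = \frac{- 32 u^{5} \log{\left(2 u^{2} + 1 \right)} - 32 u^{5} - 160 u^{3} \log{\left(2 u^{2} + 1 \right)} - 288 u^{3} - 30 \sqrt{6} u^{2} \sqrt{2 u^{4} + 18 u^{2} + 3} - 72 u \log{\left(2 u^{2} + 1 \right)} - 48 u - 15 \sqrt{6} \sqrt{2 u^{4} + 18 u^{2} + 3}}{12 \sqrt{6} u^{2} \sqrt{2 u^{4} + 18 u^{2} + 3} + 6 \sqrt{6} \sqrt{2 u^{4} + 18 u^{2} + 3}}
d/du[G] - f(u) = - \frac{5}{2} != 0.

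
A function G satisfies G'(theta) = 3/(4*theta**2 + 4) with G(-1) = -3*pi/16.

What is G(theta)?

G(theta) = 3*atan(theta)/4

Recover the given G'(theta) by differentiating a candidate G(theta); any mismatch rules it out.
A general antiderivative is 3*atan(theta)/4 + C.
The condition gives C = -3*pi/16 - (-3*pi/16) = 0.
So G(theta) = 3*atan(theta)/4.
Check: d/dtheta[3*atan(theta)/4] = 3/(4*theta**2 + 4) = G'(theta).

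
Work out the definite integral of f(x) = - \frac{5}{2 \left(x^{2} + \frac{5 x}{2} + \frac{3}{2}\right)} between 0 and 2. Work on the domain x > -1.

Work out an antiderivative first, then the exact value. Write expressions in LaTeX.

The denominator factors as \left(x + 1\right) \left(2 x + 3\right); partial fractions split f into directly integrable pieces: \frac{10}{2 x + 3} - \frac{5}{x + 1}.
F(x) = - 5 \log{\left(x + 1 \right)} + 5 \log{\left(x + \frac{3}{2} \right)} is an antiderivative of f.
Check: d/dx[- 5 \log{\left(x + 1 \right)} + 5 \log{\left(x + \frac{3}{2} \right)}] = - \frac{5}{2 x^{2} + 5 x + 3}, which equals f(x).
F(2) = - 5 \log{\left(3 \right)} + 5 \log{\left(\frac{7}{2} \right)}; F(0) = 5 \log{\left(\frac{3}{2} \right)}.
Integral = F(2) - F(0) = - 5 \log{\left(3 \right)} - 5 \log{\left(\frac{3}{2} \right)} + 5 \log{\left(\frac{7}{2} \right)}.

Antiderivative: F(x) = - 5 \log{\left(x + 1 \right)} + 5 \log{\left(x + \frac{3}{2} \right)}; value = - 5 \log{\left(3 \right)} - 5 \log{\left(\frac{3}{2} \right)} + 5 \log{\left(\frac{7}{2} \right)}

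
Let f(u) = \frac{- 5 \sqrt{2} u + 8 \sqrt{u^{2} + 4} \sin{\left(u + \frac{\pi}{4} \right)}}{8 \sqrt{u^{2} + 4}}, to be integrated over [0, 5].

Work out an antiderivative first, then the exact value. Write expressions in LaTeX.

Recover f(u) by differentiating a candidate F(u); any mismatch rules it out.
F(u) = - \frac{5 \sqrt{2} \sqrt{u^{2} + 4} + 8 \cos{\left(u + \frac{\pi}{4} \right)}}{8} is an antiderivative of f.
Check: d/du[- \frac{5 \sqrt{2} \sqrt{u^{2} + 4} + 8 \cos{\left(u + \frac{\pi}{4} \right)}}{8}] = \frac{- 5 \sqrt{2} u + 8 \sqrt{u^{2} + 4} \sin{\left(u + \frac{\pi}{4} \right)}}{8 \sqrt{u^{2} + 4}} = f(u).
F(5) = - \frac{5 \sqrt{58}}{8} - \cos{\left(\frac{\pi}{4} + 5 \right)}; F(0) = - \frac{7 \sqrt{2}}{4}.
Integral = F(5) - F(0) = - \frac{5 \sqrt{58}}{8} - \cos{\left(\frac{\pi}{4} + 5 \right)} + \frac{7 \sqrt{2}}{4}.

Antiderivative: F(u) = - \frac{5 \sqrt{2} \sqrt{u^{2} + 4} + 8 \cos{\left(u + \frac{\pi}{4} \right)}}{8}; value = - \frac{5 \sqrt{58}}{8} - \cos{\left(\frac{\pi}{4} + 5 \right)} + \frac{7 \sqrt{2}}{4}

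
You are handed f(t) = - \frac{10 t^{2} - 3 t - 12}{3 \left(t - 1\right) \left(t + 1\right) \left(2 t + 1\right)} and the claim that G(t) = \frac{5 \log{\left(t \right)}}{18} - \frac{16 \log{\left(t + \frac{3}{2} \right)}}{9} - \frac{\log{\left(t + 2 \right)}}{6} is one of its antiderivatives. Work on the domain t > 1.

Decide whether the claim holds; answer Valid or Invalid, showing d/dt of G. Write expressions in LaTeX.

Invalid: d/dt[G] - f = \frac{20 t^{4} + 28 t^{3} - 53 t^{2} - 65 t - 5}{12 t^{6} + 48 t^{5} + 45 t^{4} - 30 t^{3} - 57 t^{2} - 18 t}, which is not 0.

d/dt[G] = \frac{- 10 t^{2} - 17 t + 5}{6 t^{3} + 21 t^{2} + 18 t}
d/dt[G] - f(t) = \frac{20 t^{4} + 28 t^{3} - 53 t^{2} - 65 t - 5}{12 t^{6} + 48 t^{5} + 45 t^{4} - 30 t^{3} - 57 t^{2} - 18 t} != 0.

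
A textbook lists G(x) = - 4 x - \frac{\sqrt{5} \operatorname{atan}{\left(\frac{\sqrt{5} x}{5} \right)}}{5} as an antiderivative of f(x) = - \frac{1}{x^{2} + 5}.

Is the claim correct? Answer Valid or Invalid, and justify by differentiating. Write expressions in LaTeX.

Invalid: d/dx[G] - f = -4, which is not 0.

d/dx[G] = \frac{- 4 x^{2} - 21}{x^{2} + 5}
d/dx[G] - f(x) = -4 != 0.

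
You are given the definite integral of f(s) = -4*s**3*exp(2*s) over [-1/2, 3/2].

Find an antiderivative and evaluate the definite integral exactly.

Antiderivative: F(s) = (-4*s**3 + 6*s**2 - 6*s + 3)*exp(2*s)/2; value = -3*exp(3) - 4*exp(-1)

f has the shape u'v + uv' for u = -2*s**3 + 3*s**2 - 3*s + 3/2 and v = exp(2*s) — it is the derivative of the product u*v.
F(s) = (-4*s**3 + 6*s**2 - 6*s + 3)*exp(2*s)/2 is an antiderivative of f.
Check: d/ds[(-4*s**3 + 6*s**2 - 6*s + 3)*exp(2*s)/2] = -4*s**3*exp(2*s) = f(s).
F(3/2) = -3*exp(3); F(-1/2) = 4*exp(-1).
Integral = F(3/2) - F(-1/2) = -3*exp(3) - 4*exp(-1).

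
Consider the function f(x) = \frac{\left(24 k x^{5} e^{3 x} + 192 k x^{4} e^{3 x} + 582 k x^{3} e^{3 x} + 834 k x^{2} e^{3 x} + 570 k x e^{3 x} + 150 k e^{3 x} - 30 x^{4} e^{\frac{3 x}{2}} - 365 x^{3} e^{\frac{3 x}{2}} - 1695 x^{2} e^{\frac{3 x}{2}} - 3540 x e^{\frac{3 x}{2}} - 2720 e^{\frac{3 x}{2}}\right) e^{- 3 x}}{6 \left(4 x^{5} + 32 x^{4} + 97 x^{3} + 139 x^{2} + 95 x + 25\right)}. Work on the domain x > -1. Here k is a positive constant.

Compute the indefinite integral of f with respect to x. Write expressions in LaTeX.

F(x) = \frac{6 k x^{4} e^{\frac{3 x}{2}} + 27 k x^{3} e^{\frac{3 x}{2}} + 36 k x^{2} e^{\frac{3 x}{2}} + 15 k x e^{\frac{3 x}{2}} + 5 x^{2} + 40 x + 80}{6 x^{3} e^{\frac{3 x}{2}} + 27 x^{2} e^{\frac{3 x}{2}} + 36 x e^{\frac{3 x}{2}} + 15 e^{\frac{3 x}{2}}} + C

Differentiate the proposed F(x) back; it has to land on f(x) exactly.
Check: d/dx[\frac{6 k x^{4} e^{\frac{3 x}{2}} + 27 k x^{3} e^{\frac{3 x}{2}} + 36 k x^{2} e^{\frac{3 x}{2}} + 15 k x e^{\frac{3 x}{2}} + 5 x^{2} + 40 x + 80}{6 x^{3} e^{\frac{3 x}{2}} + 27 x^{2} e^{\frac{3 x}{2}} + 36 x e^{\frac{3 x}{2}} + 15 e^{\frac{3 x}{2}}}] = \frac{24 k x^{5} e^{\frac{3 x}{2}} + 192 k x^{4} e^{\frac{3 x}{2}} + 582 k x^{3} e^{\frac{3 x}{2}} + 834 k x^{2} e^{\frac{3 x}{2}} + 570 k x e^{\frac{3 x}{2}} + 150 k e^{\frac{3 x}{2}} - 30 x^{4} - 365 x^{3} - 1695 x^{2} - 3540 x - 2720}{24 x^{5} e^{\frac{3 x}{2}} + 192 x^{4} e^{\frac{3 x}{2}} + 582 x^{3} e^{\frac{3 x}{2}} + 834 x^{2} e^{\frac{3 x}{2}} + 570 x e^{\frac{3 x}{2}} + 150 e^{\frac{3 x}{2}}}, which equals f(x).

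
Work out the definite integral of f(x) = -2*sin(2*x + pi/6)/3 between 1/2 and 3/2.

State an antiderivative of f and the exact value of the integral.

For F(x) to be correct the identity F'(x) - f(x) = 0 must hold.
F(x) = cos(2*x + pi/6)/3 is an antiderivative of f.
Check: d/dx[cos(2*x + pi/6)/3] = -2*sin(2*x + pi/6)/3 = f(x).
F(3/2) = cos(pi/6 + 3)/3; F(1/2) = cos(pi/6 + 1)/3.
Integral = F(3/2) - F(1/2) = cos(pi/6 + 3)/3 - cos(pi/6 + 1)/3.

Antiderivative: F(x) = cos(2*x + pi/6)/3; value = cos(pi/6 + 3)/3 - cos(pi/6 + 1)/3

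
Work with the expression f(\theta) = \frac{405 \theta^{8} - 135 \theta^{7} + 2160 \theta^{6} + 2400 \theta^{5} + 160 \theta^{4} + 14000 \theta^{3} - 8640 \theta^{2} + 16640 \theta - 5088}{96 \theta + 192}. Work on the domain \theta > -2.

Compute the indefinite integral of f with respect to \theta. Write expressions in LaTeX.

F(\theta) = \frac{5 \left(3 \theta^{2} - 2 \theta + 8\right)^{4} + 256 \log{\left(2 \theta + 4 \right)}}{768} + C

For F(\theta) to be correct the identity F'(\theta) - f(\theta) = 0 must hold.
Check: d/d\theta[\frac{5 \left(3 \theta^{2} - 2 \theta + 8\right)^{4} + 256 \log{\left(2 \theta + 4 \right)}}{768}] = \frac{405 \theta^{8} - 135 \theta^{7} + 2160 \theta^{6} + 2400 \theta^{5} + 160 \theta^{4} + 14000 \theta^{3} - 8640 \theta^{2} + 16640 \theta - 5088}{96 \theta + 192} = f(\theta).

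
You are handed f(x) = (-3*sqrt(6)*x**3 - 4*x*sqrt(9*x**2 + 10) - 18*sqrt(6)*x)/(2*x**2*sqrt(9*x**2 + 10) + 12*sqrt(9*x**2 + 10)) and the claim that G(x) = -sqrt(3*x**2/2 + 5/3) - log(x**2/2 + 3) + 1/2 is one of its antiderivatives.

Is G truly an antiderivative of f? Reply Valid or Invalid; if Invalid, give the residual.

Valid: G'(x) = f(x).

d/dx[G] = (-3*sqrt(6)*x**3 - 4*x*sqrt(9*x**2 + 10) - 18*sqrt(6)*x)/(2*x**2*sqrt(9*x**2 + 10) + 12*sqrt(9*x**2 + 10))
This equals f(x) exactly, so the claim holds.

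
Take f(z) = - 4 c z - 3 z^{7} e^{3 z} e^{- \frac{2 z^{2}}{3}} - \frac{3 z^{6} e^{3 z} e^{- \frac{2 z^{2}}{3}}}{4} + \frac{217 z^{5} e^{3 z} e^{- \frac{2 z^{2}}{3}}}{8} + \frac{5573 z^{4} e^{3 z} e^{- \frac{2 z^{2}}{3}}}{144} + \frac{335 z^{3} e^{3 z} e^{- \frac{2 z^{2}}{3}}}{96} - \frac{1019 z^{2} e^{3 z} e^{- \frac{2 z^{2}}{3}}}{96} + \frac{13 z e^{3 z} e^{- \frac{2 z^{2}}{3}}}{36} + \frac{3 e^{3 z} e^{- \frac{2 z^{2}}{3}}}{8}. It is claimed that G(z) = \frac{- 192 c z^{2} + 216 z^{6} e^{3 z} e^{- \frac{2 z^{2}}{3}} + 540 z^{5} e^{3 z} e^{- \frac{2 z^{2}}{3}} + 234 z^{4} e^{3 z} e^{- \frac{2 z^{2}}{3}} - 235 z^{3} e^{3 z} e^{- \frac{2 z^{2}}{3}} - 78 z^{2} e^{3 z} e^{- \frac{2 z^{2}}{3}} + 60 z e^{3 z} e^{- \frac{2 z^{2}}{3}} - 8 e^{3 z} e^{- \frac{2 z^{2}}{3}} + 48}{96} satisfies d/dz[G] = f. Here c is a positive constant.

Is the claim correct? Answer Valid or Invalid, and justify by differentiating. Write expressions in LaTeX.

Valid. The derivative of G reproduces f.

d/dz[G] = \frac{\left(- 1152 c z e^{\frac{2 z^{2}}{3}} - 864 z^{7} e^{3 z} - 216 z^{6} e^{3 z} + 7812 z^{5} e^{3 z} + 11146 z^{4} e^{3 z} + 1005 z^{3} e^{3 z} - 3057 z^{2} e^{3 z} + 104 z e^{3 z} + 108 e^{3 z}\right) e^{- \frac{2 z^{2}}{3}}}{288}
This equals f(z) exactly, so the claim holds.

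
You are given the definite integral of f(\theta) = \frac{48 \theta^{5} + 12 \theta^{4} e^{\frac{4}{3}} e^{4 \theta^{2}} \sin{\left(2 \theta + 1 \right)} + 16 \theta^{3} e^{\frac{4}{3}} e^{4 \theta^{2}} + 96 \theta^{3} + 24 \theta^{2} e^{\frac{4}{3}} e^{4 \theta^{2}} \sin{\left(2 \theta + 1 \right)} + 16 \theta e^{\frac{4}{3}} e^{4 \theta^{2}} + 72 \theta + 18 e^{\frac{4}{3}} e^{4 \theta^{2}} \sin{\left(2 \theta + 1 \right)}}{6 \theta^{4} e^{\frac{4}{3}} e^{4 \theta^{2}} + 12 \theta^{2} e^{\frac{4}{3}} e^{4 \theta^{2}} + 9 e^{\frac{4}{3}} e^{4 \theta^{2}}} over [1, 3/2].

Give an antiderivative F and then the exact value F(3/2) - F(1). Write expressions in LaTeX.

Antiderivative: F(\theta) = - \frac{- 2 \log{\left(2 \theta^{4} + 4 \theta^{2} + 3 \right)} + 3 \cos{\left(2 \theta + 1 \right)} + \frac{3 e^{- 4 \theta^{2}}}{e^{\frac{4}{3}}}}{3}; value = - \frac{2 \log{\left(9 \right)}}{3} + \cos{\left(3 \right)} - e^{- \frac{31}{3}} + e^{- \frac{16}{3}} - \cos{\left(4 \right)} + \frac{2 \log{\left(\frac{177}{8} \right)}}{3}

Recover f(\theta) by differentiating a candidate F(\theta); any mismatch rules it out.
F(\theta) = - \frac{- 2 \log{\left(2 \theta^{4} + 4 \theta^{2} + 3 \right)} + 3 \cos{\left(2 \theta + 1 \right)} + \frac{3 e^{- 4 \theta^{2}}}{e^{\frac{4}{3}}}}{3} is an antiderivative of f.
Check: d/d\theta[- \frac{- 2 \log{\left(2 \theta^{4} + 4 \theta^{2} + 3 \right)} + 3 \cos{\left(2 \theta + 1 \right)} + \frac{3 e^{- 4 \theta^{2}}}{e^{\frac{4}{3}}}}{3}] = \frac{48 \theta^{5} + 12 \theta^{4} e^{\frac{4}{3}} e^{4 \theta^{2}} \sin{\left(2 \theta + 1 \right)} + 16 \theta^{3} e^{\frac{4}{3}} e^{4 \theta^{2}} + 96 \theta^{3} + 24 \theta^{2} e^{\frac{4}{3}} e^{4 \theta^{2}} \sin{\left(2 \theta + 1 \right)} + 16 \theta e^{\frac{4}{3}} e^{4 \theta^{2}} + 72 \theta + 18 e^{\frac{4}{3}} e^{4 \theta^{2}} \sin{\left(2 \theta + 1 \right)}}{6 \theta^{4} e^{\frac{4}{3}} e^{4 \theta^{2}} + 12 \theta^{2} e^{\frac{4}{3}} e^{4 \theta^{2}} + 9 e^{\frac{4}{3}} e^{4 \theta^{2}}} = f(\theta).
F(3/2) = - \frac{1}{e^{\frac{31}{3}}} - \cos{\left(4 \right)} + \frac{2 \log{\left(\frac{177}{8} \right)}}{3}; F(1) = - \frac{1}{e^{\frac{16}{3}}} - \cos{\left(3 \right)} + \frac{2 \log{\left(9 \right)}}{3}.
Integral = F(3/2) - F(1) = - \frac{2 \log{\left(9 \right)}}{3} + \cos{\left(3 \right)} - e^{- \frac{31}{3}} + e^{- \frac{16}{3}} - \cos{\left(4 \right)} + \frac{2 \log{\left(\frac{177}{8} \right)}}{3}.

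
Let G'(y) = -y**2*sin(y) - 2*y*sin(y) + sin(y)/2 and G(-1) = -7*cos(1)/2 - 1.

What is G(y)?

The integrand splits into summands that can be handled one at a time.
A general antiderivative is y**2*cos(y) - 2*y*sin(y) + 2*y*cos(y) - 2*sin(y) - 5*cos(y)/2 + C.
The condition gives C = -7*cos(1)/2 - 1 - (-7*cos(1)/2) = -1.
So G(y) = y**2*cos(y) - 2*y*sin(y) + 2*y*cos(y) - 2*sin(y) - 5*cos(y)/2 - 1.
Check: d/dy[y**2*cos(y) - 2*y*sin(y) + 2*y*cos(y) - 2*sin(y) - 5*cos(y)/2 - 1] = -y**2*sin(y) - 2*y*sin(y) + sin(y)/2 = G'(y).

G(y) = y**2*cos(y) - 2*y*sin(y) + 2*y*cos(y) - 2*sin(y) - 5*cos(y)/2 - 1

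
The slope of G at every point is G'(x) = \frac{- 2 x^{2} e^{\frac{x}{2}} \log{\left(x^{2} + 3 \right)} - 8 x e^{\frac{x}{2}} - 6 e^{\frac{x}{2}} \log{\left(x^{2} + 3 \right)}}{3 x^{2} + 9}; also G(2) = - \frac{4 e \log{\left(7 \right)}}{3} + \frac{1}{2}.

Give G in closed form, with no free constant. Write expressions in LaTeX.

Recognize the product-rule pattern: G'(x) = u'v + uv' with u = - \frac{4 e^{\frac{x}{2}}}{3}, v = \log{\left(x^{2} + 3 \right)}, so integration by parts undoes it.
A general antiderivative is - \frac{4 e^{\frac{x}{2}} \log{\left(x^{2} + 3 \right)}}{3} + C.
The condition gives C = - \frac{4 e \log{\left(7 \right)}}{3} + \frac{1}{2} - (- \frac{4 e \log{\left(7 \right)}}{3}) = \frac{1}{2}.
So G(x) = - \frac{8 e^{\frac{x}{2}} \log{\left(x^{2} + 3 \right)} - 3}{6}.
Check: d/dx[- \frac{8 e^{\frac{x}{2}} \log{\left(x^{2} + 3 \right)} - 3}{6}] = \frac{- 2 x^{2} e^{\frac{x}{2}} \log{\left(x^{2} + 3 \right)} - 8 x e^{\frac{x}{2}} - 6 e^{\frac{x}{2}} \log{\left(x^{2} + 3 \right)}}{3 x^{2} + 9} = G'(x).

G(x) = - \frac{8 e^{\frac{x}{2}} \log{\left(x^{2} + 3 \right)} - 3}{6}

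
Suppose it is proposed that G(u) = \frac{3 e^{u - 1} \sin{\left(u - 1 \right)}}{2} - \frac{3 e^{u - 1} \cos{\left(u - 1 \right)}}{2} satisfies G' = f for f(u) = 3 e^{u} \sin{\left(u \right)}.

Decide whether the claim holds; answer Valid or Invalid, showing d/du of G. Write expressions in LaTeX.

d/du[G] = \frac{3 e^{u} \sin{\left(u - 1 \right)}}{e}
d/du[G] - f(u) = - 3 e^{u} \sin{\left(u \right)} + \frac{3 e^{u} \sin{\left(u - 1 \right)}}{e} != 0.

Invalid: d/du[G] - f = - 3 e^{u} \sin{\left(u \right)} + \frac{3 e^{u} \sin{\left(u - 1 \right)}}{e}, which is not 0.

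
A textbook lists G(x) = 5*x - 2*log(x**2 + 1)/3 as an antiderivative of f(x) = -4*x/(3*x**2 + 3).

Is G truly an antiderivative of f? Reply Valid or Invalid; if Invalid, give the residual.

d/dx[G] = (15*x**2 - 4*x + 15)/(3*x**2 + 3)
d/dx[G] - f(x) = 5 != 0.

Invalid: d/dx[G] - f = 5, which is not 0.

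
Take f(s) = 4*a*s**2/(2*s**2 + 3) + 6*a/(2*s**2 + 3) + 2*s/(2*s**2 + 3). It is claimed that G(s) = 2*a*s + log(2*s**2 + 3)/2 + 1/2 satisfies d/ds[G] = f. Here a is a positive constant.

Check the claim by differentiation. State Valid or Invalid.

d/ds[G] = (4*a*s**2 + 6*a + 2*s)/(2*s**2 + 3)
This equals f(s) exactly, so the claim holds.

Valid - the claim checks out under differentiation.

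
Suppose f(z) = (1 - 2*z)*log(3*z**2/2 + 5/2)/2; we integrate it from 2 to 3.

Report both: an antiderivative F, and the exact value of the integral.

Whatever form F(z) takes, F'(z) = f(z) is non-negotiable.
F(z) = -z**2*log(3*z**2/2 + 5/2)/2 + z**2/2 + z*log(3*z**2/2 + 5/2)/2 - z - 5*log(z**2 + 5/3)/6 + sqrt(15)*atan(sqrt(15)*z/5)/3 is an antiderivative of f.
Check: d/dz[-z**2*log(3*z**2/2 + 5/2)/2 + z**2/2 + z*log(3*z**2/2 + 5/2)/2 - z - 5*log(z**2 + 5/3)/6 + sqrt(15)*atan(sqrt(15)*z/5)/3] = -z*log(3*z**2 + 5) + z*log(2) + log(3*z**2 + 5)/2 - log(2)/2, which equals f(z).
F(3) = -3*log(16) - 5*log(32/3)/6 + 3/2 + sqrt(15)*atan(3*sqrt(15)/5)/3; F(2) = -log(17/2) - 5*log(17/3)/6 + sqrt(15)*atan(2*sqrt(15)/5)/3.
Integral = F(3) - F(2) = -3*log(16) - 5*log(32/3)/6 - sqrt(15)*atan(2*sqrt(15)/5)/3 + 5*log(17/3)/6 + 3/2 + sqrt(15)*atan(3*sqrt(15)/5)/3 + log(17/2).

Antiderivative: F(z) = -z**2*log(3*z**2/2 + 5/2)/2 + z**2/2 + z*log(3*z**2/2 + 5/2)/2 - z - 5*log(z**2 + 5/3)/6 + sqrt(15)*atan(sqrt(15)*z/5)/3; value = -3*log(16) - 5*log(32/3)/6 - sqrt(15)*atan(2*sqrt(15)/5)/3 + 5*log(17/3)/6 + 3/2 + sqrt(15)*atan(3*sqrt(15)/5)/3 + log(17/2)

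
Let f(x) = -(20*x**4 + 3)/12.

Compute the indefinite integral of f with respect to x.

For F(x) to be correct the identity F'(x) - f(x) = 0 must hold.
Check: d/dx[x*(-4*x**4 - 3)/12] = -5*x**4/3 - 1/4, which equals f(x).

F(x) = x*(-4*x**4 - 3)/12 + C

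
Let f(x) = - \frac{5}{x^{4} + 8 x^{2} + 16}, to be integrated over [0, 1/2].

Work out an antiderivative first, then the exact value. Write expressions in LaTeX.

Antiderivative: F(x) = \frac{- 5 x^{2} \operatorname{atan}{\left(\frac{x}{2} \right)} - 10 x - 20 \operatorname{atan}{\left(\frac{x}{2} \right)}}{16 x^{2} + 64}; value = - \frac{5 \operatorname{atan}{\left(\frac{1}{4} \right)}}{16} - \frac{5}{68}

For F(x) to be correct the identity F'(x) - f(x) = 0 must hold.
F(x) = \frac{- 5 x^{2} \operatorname{atan}{\left(\frac{x}{2} \right)} - 10 x - 20 \operatorname{atan}{\left(\frac{x}{2} \right)}}{16 x^{2} + 64} is an antiderivative of f.
Check: d/dx[\frac{- 5 x^{2} \operatorname{atan}{\left(\frac{x}{2} \right)} - 10 x - 20 \operatorname{atan}{\left(\frac{x}{2} \right)}}{16 x^{2} + 64}] = - \frac{5}{x^{4} + 8 x^{2} + 16} = f(x).
F(1/2) = - \frac{5 \operatorname{atan}{\left(\frac{1}{4} \right)}}{16} - \frac{5}{68}; F(0) = 0.
Integral = F(1/2) - F(0) = - \frac{5 \operatorname{atan}{\left(\frac{1}{4} \right)}}{16} - \frac{5}{68}.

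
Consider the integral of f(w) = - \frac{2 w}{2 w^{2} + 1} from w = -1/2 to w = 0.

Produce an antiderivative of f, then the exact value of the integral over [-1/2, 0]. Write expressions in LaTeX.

Antiderivative: F(w) = - \frac{\log{\left(2 w^{2} + 1 \right)}}{2}; value = \frac{\log{\left(\frac{3}{2} \right)}}{2}

f matches the chain-rule pattern g'(h)*h' with inner function h(w) = 2 w^{2} + 1; substituting u = h(w) collapses the integral.
F(w) = - \frac{\log{\left(2 w^{2} + 1 \right)}}{2} is an antiderivative of f.
Check: d/dw[- \frac{\log{\left(2 w^{2} + 1 \right)}}{2}] = - \frac{2 w}{2 w^{2} + 1} = f(w).
F(0) = 0; F(-1/2) = - \frac{\log{\left(\frac{3}{2} \right)}}{2}.
Integral = F(0) - F(-1/2) = \frac{\log{\left(\frac{3}{2} \right)}}{2}.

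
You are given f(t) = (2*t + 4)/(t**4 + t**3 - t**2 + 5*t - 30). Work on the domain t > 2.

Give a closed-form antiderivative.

An antiderivative is F(t) = 8*log(t - 2)/45 + log(t + 3)/35 - 13*log(t**2 + 5)/126 - 17*sqrt(5)*atan(sqrt(5)*t/5)/315.

Factor the denominator ((t - 2)*(t + 3)*(t**2 + 5)) and decompose: f = -(13*t + 17)/(63*(t**2 + 5)) + 1/(35*(t + 3)) + 8/(45*(t - 2)); each piece integrates to a log, atan, or power term.
Check: d/dt[8*log(t - 2)/45 + log(t + 3)/35 - 13*log(t**2 + 5)/126 - 17*sqrt(5)*atan(sqrt(5)*t/5)/315] = (2*t + 4)/(t**4 + t**3 - t**2 + 5*t - 30) = f(t).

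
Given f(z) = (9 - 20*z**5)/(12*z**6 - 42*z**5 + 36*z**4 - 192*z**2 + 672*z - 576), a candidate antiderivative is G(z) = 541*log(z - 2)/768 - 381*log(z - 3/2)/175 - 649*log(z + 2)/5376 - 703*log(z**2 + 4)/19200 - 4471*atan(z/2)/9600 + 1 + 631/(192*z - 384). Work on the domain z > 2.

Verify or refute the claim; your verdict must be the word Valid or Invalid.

Valid. The derivative of G reproduces f.

d/dz[G] = (9 - 20*z**5)/(12*z**6 - 42*z**5 + 36*z**4 - 192*z**2 + 672*z - 576)
This equals f(z) exactly, so the claim holds.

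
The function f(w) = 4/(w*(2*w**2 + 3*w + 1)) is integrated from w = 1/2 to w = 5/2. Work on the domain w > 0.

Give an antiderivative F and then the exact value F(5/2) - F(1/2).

Factor the denominator (w*(w + 1)*(2*w + 1)) and decompose: f = -16/(2*w + 1) + 4/(w + 1) + 4/w; each piece integrates to a log, atan, or power term.
F(w) = -8*log(2*w + 1) + 4*log(w**2 + w) is an antiderivative of f.
Check: d/dw[-8*log(2*w + 1) + 4*log(w**2 + w)] = 4/(2*w**3 + 3*w**2 + w), which equals f(w).
F(5/2) = -8*log(6) + 4*log(35/4); F(1/2) = -8*log(2) + 4*log(3/4).
Integral = F(5/2) - F(1/2) = -8*log(6) - 4*log(3/4) + 8*log(2) + 4*log(35/4).

Antiderivative: F(w) = -8*log(2*w + 1) + 4*log(w**2 + w); value = -8*log(6) - 4*log(3/4) + 8*log(2) + 4*log(35/4)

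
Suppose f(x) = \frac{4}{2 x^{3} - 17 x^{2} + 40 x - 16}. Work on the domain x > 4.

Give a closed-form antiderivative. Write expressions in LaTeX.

An antiderivative is F(x) = - \frac{8 \log{\left(x - 4 \right)}}{49} + \frac{8 \log{\left(x - \frac{1}{2} \right)}}{49} - \frac{4}{7 x - 28}.

The denominator factors as \left(x - 4\right)^{2} \left(2 x - 1\right); partial fractions split f into directly integrable pieces: \frac{16}{49 \left(2 x - 1\right)} - \frac{8}{49 \left(x - 4\right)} + \frac{4}{7 \left(x - 4\right)^{2}}.
Check: d/dx[- \frac{8 \log{\left(x - 4 \right)}}{49} + \frac{8 \log{\left(x - \frac{1}{2} \right)}}{49} - \frac{4}{7 x - 28}] = \frac{4}{2 x^{3} - 17 x^{2} + 40 x - 16} = f(x).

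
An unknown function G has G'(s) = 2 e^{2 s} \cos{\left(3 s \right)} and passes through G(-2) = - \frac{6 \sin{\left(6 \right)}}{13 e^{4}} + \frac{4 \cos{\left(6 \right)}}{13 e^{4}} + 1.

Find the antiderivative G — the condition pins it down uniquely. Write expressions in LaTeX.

G(s) = \frac{6 e^{2 s} \sin{\left(3 s \right)}}{13} + \frac{4 e^{2 s} \cos{\left(3 s \right)}}{13} + 1

Any candidate G(s) must reproduce the stated G'(s) exactly.
A general antiderivative is \frac{6 e^{2 s} \sin{\left(3 s \right)}}{13} + \frac{4 e^{2 s} \cos{\left(3 s \right)}}{13} + C.
The condition gives C = - \frac{6 \sin{\left(6 \right)}}{13 e^{4}} + \frac{4 \cos{\left(6 \right)}}{13 e^{4}} + 1 - (- \frac{6 \sin{\left(6 \right)}}{13 e^{4}} + \frac{4 \cos{\left(6 \right)}}{13 e^{4}}) = 1.
So G(s) = \frac{6 e^{2 s} \sin{\left(3 s \right)}}{13} + \frac{4 e^{2 s} \cos{\left(3 s \right)}}{13} + 1.
Check: d/ds[\frac{6 e^{2 s} \sin{\left(3 s \right)}}{13} + \frac{4 e^{2 s} \cos{\left(3 s \right)}}{13} + 1] = 2 e^{2 s} \cos{\left(3 s \right)} = G'(s).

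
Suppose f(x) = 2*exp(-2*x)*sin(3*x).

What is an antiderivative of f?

Any candidate F(x) must reproduce f(x) exactly when differentiated.
Check: d/dx[2*(-2*sin(3*x) - 3*cos(3*x))*exp(-2*x)/13] = 2*exp(-2*x)*sin(3*x) = f(x).

An antiderivative is F(x) = 2*(-2*sin(3*x) - 3*cos(3*x))*exp(-2*x)/13.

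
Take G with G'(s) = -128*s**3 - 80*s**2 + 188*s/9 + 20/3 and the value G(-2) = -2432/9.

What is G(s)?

G'(s) matches the chain-rule pattern g'(h)*h' with inner function h(s) = 4*s**2 + 5*s/3 - 1; substituting u = h(s) collapses the integral.
A general antiderivative is -2*(4*s**2 + 5*s/3 - 1)**2 + C.
The condition gives C = -2432/9 - (-2450/9) = 2.
So G(s) = -32*s**4 - 80*s**3/3 + 94*s**2/9 + 20*s/3.
Check: d/ds[-32*s**4 - 80*s**3/3 + 94*s**2/9 + 20*s/3] = -128*s**3 - 80*s**2 + 188*s/9 + 20/3 = G'(s).

G(s) = -32*s**4 - 80*s**3/3 + 94*s**2/9 + 20*s/3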